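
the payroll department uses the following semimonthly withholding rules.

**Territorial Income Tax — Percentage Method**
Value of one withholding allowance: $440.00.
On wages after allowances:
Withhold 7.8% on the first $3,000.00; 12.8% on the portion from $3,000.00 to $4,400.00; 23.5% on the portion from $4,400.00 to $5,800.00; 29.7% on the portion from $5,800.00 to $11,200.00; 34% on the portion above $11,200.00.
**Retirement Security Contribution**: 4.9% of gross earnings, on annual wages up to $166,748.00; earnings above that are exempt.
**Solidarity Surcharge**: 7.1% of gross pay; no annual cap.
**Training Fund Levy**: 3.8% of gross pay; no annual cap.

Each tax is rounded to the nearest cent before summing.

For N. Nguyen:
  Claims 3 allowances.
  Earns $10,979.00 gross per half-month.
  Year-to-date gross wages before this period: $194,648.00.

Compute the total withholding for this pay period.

$3,085.03

Territorial Income Tax: taxable = $10,979.00 − 3×$440.00 = $9,659.00
  $742.20 + 29.7% × ($9,659.00 − $5,800.00) = $742.20 + 29.7% × $3,859.00 = $1,888.32
Retirement Security Contribution: YTD $194,648.00 ≥ cap $166,748.00 → $0.00
Solidarity Surcharge: 7.1% × $10,979.00 = $779.51
Training Fund Levy: 3.8% × $10,979.00 = $417.20
Total: $1,888.32 + $0.00 + $779.51 + $417.20 = $3,085.03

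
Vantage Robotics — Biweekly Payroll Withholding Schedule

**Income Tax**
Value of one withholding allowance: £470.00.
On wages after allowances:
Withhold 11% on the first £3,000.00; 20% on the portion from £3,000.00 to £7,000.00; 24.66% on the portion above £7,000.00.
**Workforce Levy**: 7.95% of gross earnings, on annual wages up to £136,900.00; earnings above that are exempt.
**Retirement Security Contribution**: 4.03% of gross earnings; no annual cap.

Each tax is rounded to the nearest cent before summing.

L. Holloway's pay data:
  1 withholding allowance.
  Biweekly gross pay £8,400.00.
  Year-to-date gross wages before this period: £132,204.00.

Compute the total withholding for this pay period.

Income Tax: taxable = £8,400.00 − 1×£470.00 = £7,930.00
  £1,130.00 + 24.66% × (£7,930.00 − £7,000.00) = £1,130.00 + 24.66% × £930.00 = £1,359.34
Workforce Levy: cap £136,900.00 − YTD £132,204.00 = £4,696.00 subject; 7.95% × £4,696.00 = £373.33
Retirement Security Contribution: 4.03% × £8,400.00 = £338.52
Total: £1,359.34 + £373.33 + £338.52 = £2,071.19

£2,071.19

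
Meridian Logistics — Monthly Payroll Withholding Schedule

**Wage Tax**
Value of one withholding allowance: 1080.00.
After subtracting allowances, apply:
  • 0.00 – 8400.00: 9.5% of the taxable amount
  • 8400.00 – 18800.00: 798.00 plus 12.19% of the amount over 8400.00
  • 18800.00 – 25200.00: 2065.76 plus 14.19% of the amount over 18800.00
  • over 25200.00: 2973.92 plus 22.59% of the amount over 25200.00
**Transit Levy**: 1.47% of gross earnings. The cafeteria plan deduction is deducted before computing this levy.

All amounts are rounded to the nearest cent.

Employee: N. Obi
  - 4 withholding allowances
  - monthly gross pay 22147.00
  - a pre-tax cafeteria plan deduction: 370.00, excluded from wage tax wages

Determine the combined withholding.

2222.17

Wage Tax: taxable = 22147.00 − 370.00 − 4×1080.00 = 17457.00
  798.00 + 12.19% × (17457.00 − 8400.00) = 798.00 + 12.19% × 9057.00 = 1902.05
Transit Levy: 1.47% × 21777.00 = 320.12
Total: 1902.05 + 320.12 = 2222.17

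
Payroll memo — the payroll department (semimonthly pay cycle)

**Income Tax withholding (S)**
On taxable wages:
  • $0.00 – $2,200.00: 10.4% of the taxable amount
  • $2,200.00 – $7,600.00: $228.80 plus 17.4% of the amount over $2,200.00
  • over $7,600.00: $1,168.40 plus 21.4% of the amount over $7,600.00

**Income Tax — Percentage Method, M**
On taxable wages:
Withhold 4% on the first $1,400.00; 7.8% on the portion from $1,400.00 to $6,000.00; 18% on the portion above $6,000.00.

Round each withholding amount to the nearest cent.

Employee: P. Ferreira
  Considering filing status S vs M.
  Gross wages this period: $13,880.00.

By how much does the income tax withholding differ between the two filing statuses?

$679.12

Income Tax (S): taxable = $13,880.00
  $1,168.40 + 21.4% × ($13,880.00 − $7,600.00) = $1,168.40 + 21.4% × $6,280.00 = $2,512.32
Income Tax (M): taxable = $13,880.00
  $414.80 + 18% × ($13,880.00 − $6,000.00) = $414.80 + 18% × $7,880.00 = $1,833.20
Difference: |$2,512.32 − $1,833.20| = $679.12 (higher under S)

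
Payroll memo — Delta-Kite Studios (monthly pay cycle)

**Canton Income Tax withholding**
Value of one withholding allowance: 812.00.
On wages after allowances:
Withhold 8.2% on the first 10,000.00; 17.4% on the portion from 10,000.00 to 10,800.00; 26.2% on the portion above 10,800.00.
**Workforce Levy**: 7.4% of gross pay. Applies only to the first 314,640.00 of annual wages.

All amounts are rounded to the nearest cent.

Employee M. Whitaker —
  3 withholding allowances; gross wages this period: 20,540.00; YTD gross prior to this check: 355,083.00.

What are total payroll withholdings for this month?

2,872.85

Canton Income Tax: taxable = 20,540.00 − 3×812.00 = 18,104.00
  959.20 + 26.2% × (18,104.00 − 10,800.00) = 959.20 + 26.2% × 7,304.00 = 2,872.85
Workforce Levy: YTD 355,083.00 ≥ cap 314,640.00 → 0.00
Total: 2,872.85 + 0.00 = 2,872.85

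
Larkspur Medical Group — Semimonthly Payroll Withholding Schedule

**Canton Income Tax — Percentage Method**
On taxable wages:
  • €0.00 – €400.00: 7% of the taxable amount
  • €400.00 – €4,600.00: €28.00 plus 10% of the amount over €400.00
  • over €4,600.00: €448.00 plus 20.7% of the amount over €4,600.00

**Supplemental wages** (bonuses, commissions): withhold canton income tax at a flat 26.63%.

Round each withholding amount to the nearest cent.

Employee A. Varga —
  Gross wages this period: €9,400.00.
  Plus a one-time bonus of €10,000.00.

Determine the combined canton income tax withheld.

€4,104.60

Canton Income Tax: taxable = €9,400.00
  €448.00 + 20.7% × (€9,400.00 − €4,600.00) = €448.00 + 20.7% × €4,800.00 = €1,441.60
Supplemental (26.63% flat on bonus): 26.63% × €10,000.00 = €2,663.00
Total canton income tax: €1,441.60 + €2,663.00 = €4,104.60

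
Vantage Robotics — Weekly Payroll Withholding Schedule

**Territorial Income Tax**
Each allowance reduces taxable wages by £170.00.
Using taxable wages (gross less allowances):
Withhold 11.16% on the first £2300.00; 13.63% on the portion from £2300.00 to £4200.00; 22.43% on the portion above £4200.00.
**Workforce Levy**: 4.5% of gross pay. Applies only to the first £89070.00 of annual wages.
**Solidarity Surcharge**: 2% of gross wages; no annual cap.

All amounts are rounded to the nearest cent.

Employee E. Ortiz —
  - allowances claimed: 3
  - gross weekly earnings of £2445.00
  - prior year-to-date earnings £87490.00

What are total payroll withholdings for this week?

£335.95

Territorial Income Tax: taxable = £2445.00 − 3×£170.00 = £1935.00
  11.16% × £1935.00 = £215.95
Workforce Levy: cap £89070.00 − YTD £87490.00 = £1580.00 subject; 4.5% × £1580.00 = £71.10
Solidarity Surcharge: 2% × £2445.00 = £48.90
Total: £215.95 + £71.10 + £48.90 = £335.95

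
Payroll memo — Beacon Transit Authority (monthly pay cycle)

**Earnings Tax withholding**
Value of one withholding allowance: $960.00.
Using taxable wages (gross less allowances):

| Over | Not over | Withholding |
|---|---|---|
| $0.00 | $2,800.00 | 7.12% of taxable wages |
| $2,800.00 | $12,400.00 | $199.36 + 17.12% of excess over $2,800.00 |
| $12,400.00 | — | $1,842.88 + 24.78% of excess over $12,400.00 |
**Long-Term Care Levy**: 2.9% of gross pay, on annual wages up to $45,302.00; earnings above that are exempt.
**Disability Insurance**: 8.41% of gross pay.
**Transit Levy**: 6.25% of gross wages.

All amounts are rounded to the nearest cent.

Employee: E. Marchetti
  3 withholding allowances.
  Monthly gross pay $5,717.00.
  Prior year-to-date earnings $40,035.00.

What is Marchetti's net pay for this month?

Earnings Tax: taxable = $5,717.00 − 3×$960.00 = $2,837.00
  $199.36 + 17.12% × ($2,837.00 − $2,800.00) = $199.36 + 17.12% × $37.00 = $205.69
Long-Term Care Levy: cap $45,302.00 − YTD $40,035.00 = $5,267.00 subject; 2.9% × $5,267.00 = $152.74
Disability Insurance: 8.41% × $5,717.00 = $480.80
Transit Levy: 6.25% × $5,717.00 = $357.31
Total withheld: $205.69 + $152.74 + $480.80 + $357.31 = $1,196.54
Net pay: $5,717.00 − $1,196.54 = $4,520.46

$4,520.46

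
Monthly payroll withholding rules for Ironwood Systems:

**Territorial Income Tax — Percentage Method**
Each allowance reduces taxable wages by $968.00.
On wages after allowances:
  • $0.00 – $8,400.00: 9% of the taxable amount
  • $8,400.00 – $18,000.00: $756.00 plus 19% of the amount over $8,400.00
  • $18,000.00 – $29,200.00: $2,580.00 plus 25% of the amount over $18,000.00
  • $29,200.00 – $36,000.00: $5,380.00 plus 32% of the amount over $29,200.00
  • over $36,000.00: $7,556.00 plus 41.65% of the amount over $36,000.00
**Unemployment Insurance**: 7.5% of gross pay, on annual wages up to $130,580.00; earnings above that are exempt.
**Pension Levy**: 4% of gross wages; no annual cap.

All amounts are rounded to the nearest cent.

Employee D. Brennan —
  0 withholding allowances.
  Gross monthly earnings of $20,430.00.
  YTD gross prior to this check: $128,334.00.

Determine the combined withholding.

Territorial Income Tax: taxable = $20,430.00
  $2,580.00 + 25% × ($20,430.00 − $18,000.00) = $2,580.00 + 25% × $2,430.00 = $3,187.50
Unemployment Insurance: cap $130,580.00 − YTD $128,334.00 = $2,246.00 subject; 7.5% × $2,246.00 = $168.45
Pension Levy: 4% × $20,430.00 = $817.20
Total: $3,187.50 + $168.45 + $817.20 = $4,173.15

$4,173.15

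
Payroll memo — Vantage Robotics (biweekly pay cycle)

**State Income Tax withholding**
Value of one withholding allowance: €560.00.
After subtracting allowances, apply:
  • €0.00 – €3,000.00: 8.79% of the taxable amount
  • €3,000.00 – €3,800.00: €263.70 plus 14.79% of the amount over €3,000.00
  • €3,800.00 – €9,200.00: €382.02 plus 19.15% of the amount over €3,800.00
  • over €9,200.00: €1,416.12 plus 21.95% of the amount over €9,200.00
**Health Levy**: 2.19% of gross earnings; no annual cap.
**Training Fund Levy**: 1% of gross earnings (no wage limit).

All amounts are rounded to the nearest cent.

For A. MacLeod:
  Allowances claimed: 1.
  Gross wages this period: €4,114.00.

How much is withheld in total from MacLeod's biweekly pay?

€476.88

State Income Tax: taxable = €4,114.00 − 1×€560.00 = €3,554.00
  €263.70 + 14.79% × (€3,554.00 − €3,000.00) = €263.70 + 14.79% × €554.00 = €345.64
Health Levy: 2.19% × €4,114.00 = €90.10
Training Fund Levy: 1% × €4,114.00 = €41.14
Total: €345.64 + €90.10 + €41.14 = €476.88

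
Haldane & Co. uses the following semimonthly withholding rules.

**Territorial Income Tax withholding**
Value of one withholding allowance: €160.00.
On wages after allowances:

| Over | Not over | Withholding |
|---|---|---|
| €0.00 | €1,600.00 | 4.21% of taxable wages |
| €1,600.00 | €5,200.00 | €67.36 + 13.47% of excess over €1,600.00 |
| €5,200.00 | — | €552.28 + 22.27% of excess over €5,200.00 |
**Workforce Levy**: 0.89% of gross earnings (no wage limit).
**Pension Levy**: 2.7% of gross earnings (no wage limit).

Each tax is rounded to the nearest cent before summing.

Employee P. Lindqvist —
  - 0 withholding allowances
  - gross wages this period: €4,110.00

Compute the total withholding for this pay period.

Territorial Income Tax: taxable = €4,110.00
  €67.36 + 13.47% × (€4,110.00 − €1,600.00) = €67.36 + 13.47% × €2,510.00 = €405.46
Workforce Levy: 0.89% × €4,110.00 = €36.58
Pension Levy: 2.7% × €4,110.00 = €110.97
Total: €405.46 + €36.58 + €110.97 = €553.01

€553.01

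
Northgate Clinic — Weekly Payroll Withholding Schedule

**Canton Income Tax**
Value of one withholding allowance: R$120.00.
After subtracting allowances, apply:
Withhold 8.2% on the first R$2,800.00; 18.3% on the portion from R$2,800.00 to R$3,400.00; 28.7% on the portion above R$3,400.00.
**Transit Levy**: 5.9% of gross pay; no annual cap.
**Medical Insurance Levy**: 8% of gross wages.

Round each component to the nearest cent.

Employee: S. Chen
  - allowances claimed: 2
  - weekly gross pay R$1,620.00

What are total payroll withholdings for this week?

R$338.34

Canton Income Tax: taxable = R$1,620.00 − 2×R$120.00 = R$1,380.00
  8.2% × R$1,380.00 = R$113.16
Transit Levy: 5.9% × R$1,620.00 = R$95.58
Medical Insurance Levy: 8% × R$1,620.00 = R$129.60
Total: R$113.16 + R$95.58 + R$129.60 = R$338.34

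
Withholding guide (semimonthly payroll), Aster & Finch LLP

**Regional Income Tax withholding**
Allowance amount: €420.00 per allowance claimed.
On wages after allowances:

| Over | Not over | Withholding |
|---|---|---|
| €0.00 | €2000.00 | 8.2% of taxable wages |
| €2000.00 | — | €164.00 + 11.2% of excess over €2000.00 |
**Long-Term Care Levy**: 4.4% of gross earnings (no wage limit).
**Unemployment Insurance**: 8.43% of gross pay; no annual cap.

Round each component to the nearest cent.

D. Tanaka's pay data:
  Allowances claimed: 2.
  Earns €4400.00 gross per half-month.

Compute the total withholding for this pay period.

€903.24

Regional Income Tax: taxable = €4400.00 − 2×€420.00 = €3560.00
  €164.00 + 11.2% × (€3560.00 − €2000.00) = €164.00 + 11.2% × €1560.00 = €338.72
Long-Term Care Levy: 4.4% × €4400.00 = €193.60
Unemployment Insurance: 8.43% × €4400.00 = €370.92
Total: €338.72 + €193.60 + €370.92 = €903.24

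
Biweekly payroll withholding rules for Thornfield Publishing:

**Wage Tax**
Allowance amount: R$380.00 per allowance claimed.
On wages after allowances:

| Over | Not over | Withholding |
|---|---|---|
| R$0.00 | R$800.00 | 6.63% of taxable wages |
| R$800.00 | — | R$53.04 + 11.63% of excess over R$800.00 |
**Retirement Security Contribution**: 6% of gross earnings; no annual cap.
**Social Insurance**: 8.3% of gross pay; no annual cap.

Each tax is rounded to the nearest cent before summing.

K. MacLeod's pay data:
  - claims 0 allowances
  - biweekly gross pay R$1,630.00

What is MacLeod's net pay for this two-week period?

Wage Tax: taxable = R$1,630.00
  R$53.04 + 11.63% × (R$1,630.00 − R$800.00) = R$53.04 + 11.63% × R$830.00 = R$149.57
Retirement Security Contribution: 6% × R$1,630.00 = R$97.80
Social Insurance: 8.3% × R$1,630.00 = R$135.29
Total withheld: R$149.57 + R$97.80 + R$135.29 = R$382.66
Net pay: R$1,630.00 − R$382.66 = R$1,247.34

R$1,247.34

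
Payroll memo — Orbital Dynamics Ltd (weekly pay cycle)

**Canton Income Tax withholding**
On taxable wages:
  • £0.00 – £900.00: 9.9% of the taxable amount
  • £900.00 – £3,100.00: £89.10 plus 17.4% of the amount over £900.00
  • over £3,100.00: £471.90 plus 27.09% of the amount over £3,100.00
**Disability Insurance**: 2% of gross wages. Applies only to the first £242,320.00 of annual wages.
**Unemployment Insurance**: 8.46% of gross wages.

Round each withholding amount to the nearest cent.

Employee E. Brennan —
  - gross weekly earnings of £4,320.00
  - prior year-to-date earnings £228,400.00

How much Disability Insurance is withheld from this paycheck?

£86.40

Disability Insurance: 2% × £4,320.00 = £86.40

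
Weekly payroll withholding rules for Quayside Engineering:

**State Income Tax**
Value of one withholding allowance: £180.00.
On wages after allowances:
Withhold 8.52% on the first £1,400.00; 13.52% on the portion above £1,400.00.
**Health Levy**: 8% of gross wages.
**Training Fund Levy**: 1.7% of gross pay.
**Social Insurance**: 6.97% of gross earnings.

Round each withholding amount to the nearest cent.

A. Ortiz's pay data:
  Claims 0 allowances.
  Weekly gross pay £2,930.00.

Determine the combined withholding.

£814.57

State Income Tax: taxable = £2,930.00
  £119.28 + 13.52% × (£2,930.00 − £1,400.00) = £119.28 + 13.52% × £1,530.00 = £326.14
Health Levy: 8% × £2,930.00 = £234.40
Training Fund Levy: 1.7% × £2,930.00 = £49.81
Social Insurance: 6.97% × £2,930.00 = £204.22
Total: £326.14 + £234.40 + £49.81 + £204.22 = £814.57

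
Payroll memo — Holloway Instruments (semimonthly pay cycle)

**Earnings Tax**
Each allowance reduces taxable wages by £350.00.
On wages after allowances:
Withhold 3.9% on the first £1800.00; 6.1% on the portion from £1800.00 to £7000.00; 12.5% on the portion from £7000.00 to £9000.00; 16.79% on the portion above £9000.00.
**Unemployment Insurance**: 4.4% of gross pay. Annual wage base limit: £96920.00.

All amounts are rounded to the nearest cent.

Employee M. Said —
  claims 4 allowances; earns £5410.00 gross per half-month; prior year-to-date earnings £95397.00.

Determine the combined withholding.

£272.02

Earnings Tax: taxable = £5410.00 − 4×£350.00 = £4010.00
  £70.20 + 6.1% × (£4010.00 − £1800.00) = £70.20 + 6.1% × £2210.00 = £205.01
Unemployment Insurance: cap £96920.00 − YTD £95397.00 = £1523.00 subject; 4.4% × £1523.00 = £67.01
Total: £205.01 + £67.01 = £272.02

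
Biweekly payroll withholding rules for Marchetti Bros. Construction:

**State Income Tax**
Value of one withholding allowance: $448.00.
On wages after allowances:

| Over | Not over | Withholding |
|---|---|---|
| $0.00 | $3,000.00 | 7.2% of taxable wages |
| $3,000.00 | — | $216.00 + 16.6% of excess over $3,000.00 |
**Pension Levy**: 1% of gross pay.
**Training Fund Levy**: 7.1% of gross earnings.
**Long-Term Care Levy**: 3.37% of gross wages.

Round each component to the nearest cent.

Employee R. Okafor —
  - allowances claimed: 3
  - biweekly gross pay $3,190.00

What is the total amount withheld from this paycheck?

State Income Tax: taxable = $3,190.00 − 3×$448.00 = $1,846.00
  7.2% × $1,846.00 = $132.91
Pension Levy: 1% × $3,190.00 = $31.90
Training Fund Levy: 7.1% × $3,190.00 = $226.49
Long-Term Care Levy: 3.37% × $3,190.00 = $107.50
Total: $132.91 + $31.90 + $226.49 + $107.50 = $498.80

$498.80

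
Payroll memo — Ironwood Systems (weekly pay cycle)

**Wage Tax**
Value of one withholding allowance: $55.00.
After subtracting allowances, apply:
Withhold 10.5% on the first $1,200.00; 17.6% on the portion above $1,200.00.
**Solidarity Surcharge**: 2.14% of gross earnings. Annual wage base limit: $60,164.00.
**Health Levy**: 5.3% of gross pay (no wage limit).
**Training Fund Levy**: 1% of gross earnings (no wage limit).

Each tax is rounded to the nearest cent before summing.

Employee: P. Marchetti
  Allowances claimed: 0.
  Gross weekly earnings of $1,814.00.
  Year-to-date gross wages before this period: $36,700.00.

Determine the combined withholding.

$387.16

Wage Tax: taxable = $1,814.00
  $126.00 + 17.6% × ($1,814.00 − $1,200.00) = $126.00 + 17.6% × $614.00 = $234.06
Solidarity Surcharge: 2.14% × $1,814.00 = $38.82
Health Levy: 5.3% × $1,814.00 = $96.14
Training Fund Levy: 1% × $1,814.00 = $18.14
Total: $234.06 + $38.82 + $96.14 + $18.14 = $387.16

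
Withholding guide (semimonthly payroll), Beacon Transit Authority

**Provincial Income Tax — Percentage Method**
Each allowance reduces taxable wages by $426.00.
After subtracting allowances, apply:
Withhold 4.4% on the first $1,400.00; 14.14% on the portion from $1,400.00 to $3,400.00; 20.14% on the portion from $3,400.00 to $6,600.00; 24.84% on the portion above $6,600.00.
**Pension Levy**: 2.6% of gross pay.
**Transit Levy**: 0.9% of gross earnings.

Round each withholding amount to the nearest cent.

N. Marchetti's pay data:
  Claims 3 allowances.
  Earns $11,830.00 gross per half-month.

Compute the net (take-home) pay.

$9,445.39

Provincial Income Tax: taxable = $11,830.00 − 3×$426.00 = $10,552.00
  $988.88 + 24.84% × ($10,552.00 − $6,600.00) = $988.88 + 24.84% × $3,952.00 = $1,970.56
Pension Levy: 2.6% × $11,830.00 = $307.58
Transit Levy: 0.9% × $11,830.00 = $106.47
Total withheld: $1,970.56 + $307.58 + $106.47 = $2,384.61
Net pay: $11,830.00 − $2,384.61 = $9,445.39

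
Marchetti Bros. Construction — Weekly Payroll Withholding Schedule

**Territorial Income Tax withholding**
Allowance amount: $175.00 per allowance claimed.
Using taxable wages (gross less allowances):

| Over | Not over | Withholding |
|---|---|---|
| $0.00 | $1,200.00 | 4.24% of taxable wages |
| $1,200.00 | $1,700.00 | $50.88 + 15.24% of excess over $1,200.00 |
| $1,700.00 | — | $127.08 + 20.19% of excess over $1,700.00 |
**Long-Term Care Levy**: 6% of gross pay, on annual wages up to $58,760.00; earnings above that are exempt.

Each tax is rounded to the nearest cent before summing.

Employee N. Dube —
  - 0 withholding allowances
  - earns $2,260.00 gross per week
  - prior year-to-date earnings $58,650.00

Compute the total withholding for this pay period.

Territorial Income Tax: taxable = $2,260.00
  $127.08 + 20.19% × ($2,260.00 − $1,700.00) = $127.08 + 20.19% × $560.00 = $240.14
Long-Term Care Levy: cap $58,760.00 − YTD $58,650.00 = $110.00 subject; 6% × $110.00 = $6.60
Total: $240.14 + $6.60 = $246.74

$246.74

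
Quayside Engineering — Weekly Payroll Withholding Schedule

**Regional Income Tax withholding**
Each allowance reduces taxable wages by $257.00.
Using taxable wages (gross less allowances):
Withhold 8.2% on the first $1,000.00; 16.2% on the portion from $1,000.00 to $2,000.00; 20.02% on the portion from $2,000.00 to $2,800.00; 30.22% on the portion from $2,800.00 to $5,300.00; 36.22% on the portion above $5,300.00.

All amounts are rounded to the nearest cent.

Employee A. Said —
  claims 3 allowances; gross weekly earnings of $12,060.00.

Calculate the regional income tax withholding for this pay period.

Regional Income Tax: taxable = $12,060.00 − 3×$257.00 = $11,289.00
  $1,159.66 + 36.22% × ($11,289.00 − $5,300.00) = $1,159.66 + 36.22% × $5,989.00 = $3,328.88

$3,328.88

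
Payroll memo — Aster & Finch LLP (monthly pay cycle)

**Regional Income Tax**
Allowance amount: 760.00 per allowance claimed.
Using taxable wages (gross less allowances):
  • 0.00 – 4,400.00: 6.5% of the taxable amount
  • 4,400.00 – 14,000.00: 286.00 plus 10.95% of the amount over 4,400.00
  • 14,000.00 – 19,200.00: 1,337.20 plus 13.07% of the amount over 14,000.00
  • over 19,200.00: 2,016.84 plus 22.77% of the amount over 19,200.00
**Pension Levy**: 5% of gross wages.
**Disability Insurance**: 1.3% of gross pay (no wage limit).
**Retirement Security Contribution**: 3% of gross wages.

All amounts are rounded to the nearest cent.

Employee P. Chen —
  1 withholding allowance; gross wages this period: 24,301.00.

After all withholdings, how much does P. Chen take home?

19,035.72

Regional Income Tax: taxable = 24,301.00 − 1×760.00 = 23,541.00
  2,016.84 + 22.77% × (23,541.00 − 19,200.00) = 2,016.84 + 22.77% × 4,341.00 = 3,005.29
Pension Levy: 5% × 24,301.00 = 1,215.05
Disability Insurance: 1.3% × 24,301.00 = 315.91
Retirement Security Contribution: 3% × 24,301.00 = 729.03
Total withheld: 3,005.29 + 1,215.05 + 315.91 + 729.03 = 5,265.28
Net pay: 24,301.00 − 5,265.28 = 19,035.72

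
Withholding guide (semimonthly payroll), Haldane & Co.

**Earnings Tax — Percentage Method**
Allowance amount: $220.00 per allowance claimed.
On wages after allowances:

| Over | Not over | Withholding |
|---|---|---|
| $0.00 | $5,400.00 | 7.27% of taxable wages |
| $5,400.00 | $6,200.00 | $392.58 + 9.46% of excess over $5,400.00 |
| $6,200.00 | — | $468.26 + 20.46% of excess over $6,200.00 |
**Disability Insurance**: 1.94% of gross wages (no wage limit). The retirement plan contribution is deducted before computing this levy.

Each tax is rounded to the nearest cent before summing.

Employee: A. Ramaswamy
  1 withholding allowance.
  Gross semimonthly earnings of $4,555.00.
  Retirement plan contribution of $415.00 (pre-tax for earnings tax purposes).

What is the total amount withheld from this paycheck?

Earnings Tax: taxable = $4,555.00 − $415.00 − 1×$220.00 = $3,920.00
  7.27% × $3,920.00 = $284.98
Disability Insurance: 1.94% × $4,140.00 = $80.32
Total: $284.98 + $80.32 = $365.30

$365.30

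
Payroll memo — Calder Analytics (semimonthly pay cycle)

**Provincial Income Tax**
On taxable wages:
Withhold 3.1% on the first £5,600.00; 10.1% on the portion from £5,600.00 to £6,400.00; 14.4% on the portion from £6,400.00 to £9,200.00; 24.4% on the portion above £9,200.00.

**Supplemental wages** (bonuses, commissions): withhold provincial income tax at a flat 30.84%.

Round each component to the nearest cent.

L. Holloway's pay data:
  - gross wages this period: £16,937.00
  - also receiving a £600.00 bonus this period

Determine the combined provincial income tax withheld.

Provincial Income Tax: taxable = £16,937.00
  £657.60 + 24.4% × (£16,937.00 − £9,200.00) = £657.60 + 24.4% × £7,737.00 = £2,545.43
Supplemental (30.84% flat on bonus): 30.84% × £600.00 = £185.04
Total provincial income tax: £2,545.43 + £185.04 = £2,730.47

£2,730.47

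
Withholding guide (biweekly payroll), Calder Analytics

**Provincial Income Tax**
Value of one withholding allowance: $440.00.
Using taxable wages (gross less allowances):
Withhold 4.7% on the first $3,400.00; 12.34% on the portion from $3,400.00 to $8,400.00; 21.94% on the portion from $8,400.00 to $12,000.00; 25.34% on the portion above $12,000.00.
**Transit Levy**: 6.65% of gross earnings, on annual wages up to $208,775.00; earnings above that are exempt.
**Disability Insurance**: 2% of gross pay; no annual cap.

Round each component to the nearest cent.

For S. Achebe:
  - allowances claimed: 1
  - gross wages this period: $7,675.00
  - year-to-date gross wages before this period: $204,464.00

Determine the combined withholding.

$1,073.22

Provincial Income Tax: taxable = $7,675.00 − 1×$440.00 = $7,235.00
  $159.80 + 12.34% × ($7,235.00 − $3,400.00) = $159.80 + 12.34% × $3,835.00 = $633.04
Transit Levy: cap $208,775.00 − YTD $204,464.00 = $4,311.00 subject; 6.65% × $4,311.00 = $286.68
Disability Insurance: 2% × $7,675.00 = $153.50
Total: $633.04 + $286.68 + $153.50 = $1,073.22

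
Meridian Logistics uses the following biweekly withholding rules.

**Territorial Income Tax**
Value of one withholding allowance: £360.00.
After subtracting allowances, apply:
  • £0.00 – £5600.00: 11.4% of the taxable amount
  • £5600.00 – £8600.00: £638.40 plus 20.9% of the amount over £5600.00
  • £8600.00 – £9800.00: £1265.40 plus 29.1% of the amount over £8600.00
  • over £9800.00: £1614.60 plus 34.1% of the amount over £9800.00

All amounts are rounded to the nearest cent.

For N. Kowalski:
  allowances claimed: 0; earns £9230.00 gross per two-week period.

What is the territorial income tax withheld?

£1448.73

Territorial Income Tax: taxable = £9230.00
  £1265.40 + 29.1% × (£9230.00 − £8600.00) = £1265.40 + 29.1% × £630.00 = £1448.73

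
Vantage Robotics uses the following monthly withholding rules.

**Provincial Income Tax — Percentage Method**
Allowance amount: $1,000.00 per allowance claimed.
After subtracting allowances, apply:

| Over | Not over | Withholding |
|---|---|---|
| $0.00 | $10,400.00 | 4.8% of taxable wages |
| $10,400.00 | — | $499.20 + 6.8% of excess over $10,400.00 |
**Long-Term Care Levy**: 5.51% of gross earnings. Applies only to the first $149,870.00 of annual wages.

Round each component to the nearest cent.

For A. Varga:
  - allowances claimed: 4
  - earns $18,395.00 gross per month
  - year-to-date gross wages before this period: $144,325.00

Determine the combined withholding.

$1,076.39

Provincial Income Tax: taxable = $18,395.00 − 4×$1,000.00 = $14,395.00
  $499.20 + 6.8% × ($14,395.00 − $10,400.00) = $499.20 + 6.8% × $3,995.00 = $770.86
Long-Term Care Levy: cap $149,870.00 − YTD $144,325.00 = $5,545.00 subject; 5.51% × $5,545.00 = $305.53
Total: $770.86 + $305.53 = $1,076.39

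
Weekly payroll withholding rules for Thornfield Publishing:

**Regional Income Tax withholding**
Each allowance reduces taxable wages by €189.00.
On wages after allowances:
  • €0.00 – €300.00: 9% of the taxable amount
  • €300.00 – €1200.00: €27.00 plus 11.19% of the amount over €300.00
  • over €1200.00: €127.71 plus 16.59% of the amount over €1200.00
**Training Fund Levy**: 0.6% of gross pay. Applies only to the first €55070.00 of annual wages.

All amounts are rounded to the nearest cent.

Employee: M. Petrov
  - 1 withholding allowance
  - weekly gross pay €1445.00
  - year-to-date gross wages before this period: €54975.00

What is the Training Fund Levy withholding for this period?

€0.57

Training Fund Levy: cap €55070.00 − YTD €54975.00 = €95.00 subject; 0.6% × €95.00 = €0.57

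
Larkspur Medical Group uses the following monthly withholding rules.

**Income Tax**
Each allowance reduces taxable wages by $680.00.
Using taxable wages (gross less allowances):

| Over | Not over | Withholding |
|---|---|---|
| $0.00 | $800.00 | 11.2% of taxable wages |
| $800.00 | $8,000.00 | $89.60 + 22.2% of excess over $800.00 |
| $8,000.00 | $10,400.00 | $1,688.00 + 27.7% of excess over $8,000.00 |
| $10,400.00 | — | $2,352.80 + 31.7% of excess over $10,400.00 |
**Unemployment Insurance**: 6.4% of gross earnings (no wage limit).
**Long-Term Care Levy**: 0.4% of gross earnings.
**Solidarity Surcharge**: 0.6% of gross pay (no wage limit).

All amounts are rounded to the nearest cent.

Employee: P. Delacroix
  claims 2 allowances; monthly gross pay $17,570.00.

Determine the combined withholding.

$5,494.75

Income Tax: taxable = $17,570.00 − 2×$680.00 = $16,210.00
  $2,352.80 + 31.7% × ($16,210.00 − $10,400.00) = $2,352.80 + 31.7% × $5,810.00 = $4,194.57
Unemployment Insurance: 6.4% × $17,570.00 = $1,124.48
Long-Term Care Levy: 0.4% × $17,570.00 = $70.28
Solidarity Surcharge: 0.6% × $17,570.00 = $105.42
Total: $4,194.57 + $1,124.48 + $70.28 + $105.42 = $5,494.75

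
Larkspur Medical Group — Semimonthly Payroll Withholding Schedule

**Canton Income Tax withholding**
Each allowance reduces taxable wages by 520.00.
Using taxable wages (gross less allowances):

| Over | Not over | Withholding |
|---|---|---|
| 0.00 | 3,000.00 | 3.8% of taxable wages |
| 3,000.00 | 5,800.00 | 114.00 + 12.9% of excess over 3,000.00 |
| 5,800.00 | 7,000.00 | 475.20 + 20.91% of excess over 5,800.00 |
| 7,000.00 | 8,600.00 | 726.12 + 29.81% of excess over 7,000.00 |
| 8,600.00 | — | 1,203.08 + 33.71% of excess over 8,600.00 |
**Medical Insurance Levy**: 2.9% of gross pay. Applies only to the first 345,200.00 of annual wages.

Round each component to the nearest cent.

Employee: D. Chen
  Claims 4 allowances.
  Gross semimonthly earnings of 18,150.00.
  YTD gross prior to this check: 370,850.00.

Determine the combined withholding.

Canton Income Tax: taxable = 18,150.00 − 4×520.00 = 16,070.00
  1,203.08 + 33.71% × (16,070.00 − 8,600.00) = 1,203.08 + 33.71% × 7,470.00 = 3,721.22
Medical Insurance Levy: YTD 370,850.00 ≥ cap 345,200.00 → 0.00
Total: 3,721.22 + 0.00 = 3,721.22

3,721.22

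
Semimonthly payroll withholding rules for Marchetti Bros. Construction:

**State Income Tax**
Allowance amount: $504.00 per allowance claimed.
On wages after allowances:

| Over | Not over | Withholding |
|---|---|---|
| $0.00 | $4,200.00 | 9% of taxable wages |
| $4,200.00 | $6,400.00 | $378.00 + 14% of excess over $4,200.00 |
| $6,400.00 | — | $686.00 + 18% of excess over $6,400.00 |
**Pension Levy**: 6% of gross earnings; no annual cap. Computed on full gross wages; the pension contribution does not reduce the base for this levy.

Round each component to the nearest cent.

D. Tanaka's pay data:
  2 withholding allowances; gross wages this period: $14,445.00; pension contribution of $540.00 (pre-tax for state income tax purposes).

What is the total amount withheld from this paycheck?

State Income Tax: taxable = $14,445.00 − $540.00 − 2×$504.00 = $12,897.00
  $686.00 + 18% × ($12,897.00 − $6,400.00) = $686.00 + 18% × $6,497.00 = $1,855.46
Pension Levy: 6% × $14,445.00 = $866.70
Total: $1,855.46 + $866.70 = $2,722.16

$2,722.16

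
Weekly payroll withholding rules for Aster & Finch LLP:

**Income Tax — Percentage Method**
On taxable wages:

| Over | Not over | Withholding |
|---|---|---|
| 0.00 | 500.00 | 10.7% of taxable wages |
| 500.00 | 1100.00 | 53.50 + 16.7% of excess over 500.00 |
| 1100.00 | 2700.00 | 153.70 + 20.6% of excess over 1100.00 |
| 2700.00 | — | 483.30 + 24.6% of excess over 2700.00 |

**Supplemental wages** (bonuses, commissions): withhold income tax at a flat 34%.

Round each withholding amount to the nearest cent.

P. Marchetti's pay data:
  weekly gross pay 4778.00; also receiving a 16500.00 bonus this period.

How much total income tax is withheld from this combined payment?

6604.49

Income Tax: taxable = 4778.00
  483.30 + 24.6% × (4778.00 − 2700.00) = 483.30 + 24.6% × 2078.00 = 994.49
Supplemental (34% flat on bonus): 34% × 16500.00 = 5610.00
Total income tax: 994.49 + 5610.00 = 6604.49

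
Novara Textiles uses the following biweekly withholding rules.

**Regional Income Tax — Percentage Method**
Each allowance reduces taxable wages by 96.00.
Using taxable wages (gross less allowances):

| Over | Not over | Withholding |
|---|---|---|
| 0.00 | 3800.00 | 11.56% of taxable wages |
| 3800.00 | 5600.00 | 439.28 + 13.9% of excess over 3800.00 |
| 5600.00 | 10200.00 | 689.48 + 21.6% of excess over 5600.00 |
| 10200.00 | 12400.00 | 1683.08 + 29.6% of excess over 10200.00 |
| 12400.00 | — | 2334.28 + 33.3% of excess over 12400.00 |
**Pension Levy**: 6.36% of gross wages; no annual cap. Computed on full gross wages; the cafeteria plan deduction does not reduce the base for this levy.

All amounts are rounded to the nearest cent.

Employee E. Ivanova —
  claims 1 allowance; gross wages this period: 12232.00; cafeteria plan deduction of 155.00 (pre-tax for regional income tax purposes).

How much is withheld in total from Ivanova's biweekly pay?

2988.22

Regional Income Tax: taxable = 12232.00 − 155.00 − 1×96.00 = 11981.00
  1683.08 + 29.6% × (11981.00 − 10200.00) = 1683.08 + 29.6% × 1781.00 = 2210.26
Pension Levy: 6.36% × 12232.00 = 777.96
Total: 2210.26 + 777.96 = 2988.22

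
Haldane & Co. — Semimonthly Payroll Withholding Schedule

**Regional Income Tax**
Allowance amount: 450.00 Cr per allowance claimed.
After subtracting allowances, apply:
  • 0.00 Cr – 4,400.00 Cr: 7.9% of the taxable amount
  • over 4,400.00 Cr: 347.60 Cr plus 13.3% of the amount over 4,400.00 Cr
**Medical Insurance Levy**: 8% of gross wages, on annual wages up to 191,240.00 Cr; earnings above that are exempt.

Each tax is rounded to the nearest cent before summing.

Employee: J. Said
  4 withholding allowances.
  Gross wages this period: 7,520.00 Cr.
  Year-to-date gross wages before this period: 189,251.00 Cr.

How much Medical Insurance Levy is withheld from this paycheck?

159.12 Cr

Medical Insurance Levy: cap 191,240.00 Cr − YTD 189,251.00 Cr = 1,989.00 Cr subject; 8% × 1,989.00 Cr = 159.12 Cr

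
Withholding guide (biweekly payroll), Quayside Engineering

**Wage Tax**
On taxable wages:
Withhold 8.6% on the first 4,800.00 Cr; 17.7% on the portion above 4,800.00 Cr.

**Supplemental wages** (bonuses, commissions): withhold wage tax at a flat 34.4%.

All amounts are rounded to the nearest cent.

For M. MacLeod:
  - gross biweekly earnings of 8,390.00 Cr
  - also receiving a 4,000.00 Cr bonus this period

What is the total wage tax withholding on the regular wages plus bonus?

Wage Tax: taxable = 8,390.00 Cr
  412.80 Cr + 17.7% × (8,390.00 Cr − 4,800.00 Cr) = 412.80 Cr + 17.7% × 3,590.00 Cr = 1,048.23 Cr
Supplemental (34.4% flat on bonus): 34.4% × 4,000.00 Cr = 1,376.00 Cr
Total wage tax: 1,048.23 Cr + 1,376.00 Cr = 2,424.23 Cr

2,424.23 Cr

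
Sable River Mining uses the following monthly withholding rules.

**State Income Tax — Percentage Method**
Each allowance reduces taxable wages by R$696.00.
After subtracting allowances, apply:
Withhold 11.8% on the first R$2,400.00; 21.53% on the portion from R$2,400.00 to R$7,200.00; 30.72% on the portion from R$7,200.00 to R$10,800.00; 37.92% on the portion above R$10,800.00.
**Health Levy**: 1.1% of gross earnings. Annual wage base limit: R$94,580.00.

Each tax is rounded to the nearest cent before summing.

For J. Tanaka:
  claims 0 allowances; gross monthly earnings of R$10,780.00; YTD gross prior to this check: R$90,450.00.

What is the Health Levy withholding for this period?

R$45.43

Health Levy: cap R$94,580.00 − YTD R$90,450.00 = R$4,130.00 subject; 1.1% × R$4,130.00 = R$45.43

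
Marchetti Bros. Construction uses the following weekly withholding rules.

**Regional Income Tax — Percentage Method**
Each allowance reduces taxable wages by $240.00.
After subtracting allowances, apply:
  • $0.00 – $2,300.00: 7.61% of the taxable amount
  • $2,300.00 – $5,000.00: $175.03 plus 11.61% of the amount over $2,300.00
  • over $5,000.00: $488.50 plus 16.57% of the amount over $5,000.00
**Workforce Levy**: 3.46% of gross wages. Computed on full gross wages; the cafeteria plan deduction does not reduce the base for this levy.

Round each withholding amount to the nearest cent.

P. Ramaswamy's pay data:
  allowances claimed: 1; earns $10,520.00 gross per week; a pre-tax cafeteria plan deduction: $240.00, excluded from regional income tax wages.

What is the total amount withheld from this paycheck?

$1,687.62

Regional Income Tax: taxable = $10,520.00 − $240.00 − 1×$240.00 = $10,040.00
  $488.50 + 16.57% × ($10,040.00 − $5,000.00) = $488.50 + 16.57% × $5,040.00 = $1,323.63
Workforce Levy: 3.46% × $10,520.00 = $363.99
Total: $1,323.63 + $363.99 = $1,687.62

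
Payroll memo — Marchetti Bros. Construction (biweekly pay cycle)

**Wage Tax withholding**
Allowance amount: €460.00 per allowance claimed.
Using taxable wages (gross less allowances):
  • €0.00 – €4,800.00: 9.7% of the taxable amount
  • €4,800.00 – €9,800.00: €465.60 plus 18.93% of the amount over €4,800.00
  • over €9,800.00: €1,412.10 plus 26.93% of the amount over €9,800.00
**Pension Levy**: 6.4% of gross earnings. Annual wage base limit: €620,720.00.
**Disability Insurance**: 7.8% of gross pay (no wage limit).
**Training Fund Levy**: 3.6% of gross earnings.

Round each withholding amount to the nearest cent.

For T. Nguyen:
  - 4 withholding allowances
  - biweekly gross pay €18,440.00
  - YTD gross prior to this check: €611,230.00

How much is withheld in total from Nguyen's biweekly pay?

€5,952.86

Wage Tax: taxable = €18,440.00 − 4×€460.00 = €16,600.00
  €1,412.10 + 26.93% × (€16,600.00 − €9,800.00) = €1,412.10 + 26.93% × €6,800.00 = €3,243.34
Pension Levy: cap €620,720.00 − YTD €611,230.00 = €9,490.00 subject; 6.4% × €9,490.00 = €607.36
Disability Insurance: 7.8% × €18,440.00 = €1,438.32
Training Fund Levy: 3.6% × €18,440.00 = €663.84
Total: €3,243.34 + €607.36 + €1,438.32 + €663.84 = €5,952.86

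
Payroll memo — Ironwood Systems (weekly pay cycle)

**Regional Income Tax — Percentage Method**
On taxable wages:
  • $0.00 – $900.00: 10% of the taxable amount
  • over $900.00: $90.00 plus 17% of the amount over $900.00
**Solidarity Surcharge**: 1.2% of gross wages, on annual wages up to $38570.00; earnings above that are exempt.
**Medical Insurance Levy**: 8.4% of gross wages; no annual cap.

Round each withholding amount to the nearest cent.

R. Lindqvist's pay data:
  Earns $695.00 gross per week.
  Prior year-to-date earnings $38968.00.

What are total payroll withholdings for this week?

$127.88

Regional Income Tax: taxable = $695.00
  10% × $695.00 = $69.50
Solidarity Surcharge: YTD $38968.00 ≥ cap $38570.00 → $0.00
Medical Insurance Levy: 8.4% × $695.00 = $58.38
Total: $69.50 + $0.00 + $58.38 = $127.88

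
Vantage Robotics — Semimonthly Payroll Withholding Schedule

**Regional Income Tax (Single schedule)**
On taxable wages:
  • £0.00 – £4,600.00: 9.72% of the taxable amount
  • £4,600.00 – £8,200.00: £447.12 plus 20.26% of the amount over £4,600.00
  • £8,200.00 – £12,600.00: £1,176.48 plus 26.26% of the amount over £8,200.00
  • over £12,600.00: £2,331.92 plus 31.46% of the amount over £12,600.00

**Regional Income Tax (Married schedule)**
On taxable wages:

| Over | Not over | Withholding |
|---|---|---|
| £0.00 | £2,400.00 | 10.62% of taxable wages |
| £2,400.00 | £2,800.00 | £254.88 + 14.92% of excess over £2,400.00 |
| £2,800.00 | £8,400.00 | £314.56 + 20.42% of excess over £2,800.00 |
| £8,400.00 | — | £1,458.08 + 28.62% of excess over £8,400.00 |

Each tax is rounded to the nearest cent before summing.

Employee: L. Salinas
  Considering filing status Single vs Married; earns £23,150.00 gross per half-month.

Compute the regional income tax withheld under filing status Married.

Regional Income Tax (Married): taxable = £23,150.00
  £1,458.08 + 28.62% × (£23,150.00 − £8,400.00) = £1,458.08 + 28.62% × £14,750.00 = £5,679.53

£5,679.53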